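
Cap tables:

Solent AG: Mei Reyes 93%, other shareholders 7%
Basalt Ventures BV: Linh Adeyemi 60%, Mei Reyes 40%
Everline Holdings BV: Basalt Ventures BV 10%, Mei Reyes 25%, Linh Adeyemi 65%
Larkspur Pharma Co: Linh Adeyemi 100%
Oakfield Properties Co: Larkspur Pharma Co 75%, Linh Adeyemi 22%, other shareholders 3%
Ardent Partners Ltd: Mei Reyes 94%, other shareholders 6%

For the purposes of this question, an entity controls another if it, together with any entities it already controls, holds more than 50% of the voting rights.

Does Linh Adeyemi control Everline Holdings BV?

Yes

Linh holds 60% of Basalt, so Linh controls Basalt.
Basalt and Linh together hold 10% + 65% = 75% of Everline, so Linh controls Everline.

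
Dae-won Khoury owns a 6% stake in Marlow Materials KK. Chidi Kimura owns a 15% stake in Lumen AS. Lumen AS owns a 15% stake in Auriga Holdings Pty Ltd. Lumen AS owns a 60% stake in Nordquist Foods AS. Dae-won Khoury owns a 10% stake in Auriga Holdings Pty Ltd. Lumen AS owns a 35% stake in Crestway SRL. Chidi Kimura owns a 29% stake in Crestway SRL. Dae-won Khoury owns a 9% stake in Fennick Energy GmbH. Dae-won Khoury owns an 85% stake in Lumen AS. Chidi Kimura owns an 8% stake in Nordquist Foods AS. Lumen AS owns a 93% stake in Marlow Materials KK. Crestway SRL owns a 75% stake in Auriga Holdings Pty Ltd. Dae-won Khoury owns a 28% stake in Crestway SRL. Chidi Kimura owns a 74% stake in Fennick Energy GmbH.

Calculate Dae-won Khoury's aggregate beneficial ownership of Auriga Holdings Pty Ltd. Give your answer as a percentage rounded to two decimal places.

Dae-won reaches Auriga along 4 paths.
Direct stake: 10% = 10%.
Via Lumen → Crestway: 85% × 35% × 75% = 22.3125%.
Via Crestway: 28% × 75% = 21%.
Via Lumen: 85% × 15% = 12.75%.
Total: 10% + 22.3125% + 21% + 12.75% = 66.0625%.
Rounded: 66.06%.

66.06%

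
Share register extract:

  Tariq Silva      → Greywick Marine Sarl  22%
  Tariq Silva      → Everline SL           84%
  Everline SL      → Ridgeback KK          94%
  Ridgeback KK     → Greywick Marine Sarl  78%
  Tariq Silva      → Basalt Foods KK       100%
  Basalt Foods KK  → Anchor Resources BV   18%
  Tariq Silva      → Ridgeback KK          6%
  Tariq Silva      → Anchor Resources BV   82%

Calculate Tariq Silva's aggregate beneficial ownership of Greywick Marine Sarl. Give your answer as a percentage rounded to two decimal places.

Tariq reaches Greywick along 3 paths.
Direct stake: 22% = 22%.
Via Everline → Ridgeback: 84% × 94% × 78% = 61.5888%.
Via Ridgeback: 6% × 78% = 4.68%.
Total: 22% + 61.5888% + 4.68% = 88.2688%.
Rounded: 88.27%.

88.27%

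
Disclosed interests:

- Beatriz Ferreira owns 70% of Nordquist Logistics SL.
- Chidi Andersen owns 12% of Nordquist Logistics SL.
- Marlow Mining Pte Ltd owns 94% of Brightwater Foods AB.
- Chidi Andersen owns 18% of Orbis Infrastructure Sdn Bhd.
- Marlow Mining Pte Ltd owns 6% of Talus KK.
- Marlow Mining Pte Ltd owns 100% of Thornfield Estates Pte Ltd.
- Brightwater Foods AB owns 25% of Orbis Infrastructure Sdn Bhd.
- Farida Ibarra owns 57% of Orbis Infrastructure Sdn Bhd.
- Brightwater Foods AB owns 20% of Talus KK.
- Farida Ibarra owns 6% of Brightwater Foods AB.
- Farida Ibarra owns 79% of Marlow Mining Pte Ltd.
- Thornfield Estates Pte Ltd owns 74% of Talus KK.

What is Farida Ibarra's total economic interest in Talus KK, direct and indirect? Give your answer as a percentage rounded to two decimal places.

Farida reaches Talus along 4 paths.
Via Marlow: 79% × 6% = 4.74%.
Via Marlow → Brightwater: 79% × 94% × 20% = 14.852%.
Via Brightwater: 6% × 20% = 1.2%.
Via Marlow → Thornfield: 79% × 100% × 74% = 58.46%.
Total: 4.74% + 14.852% + 1.2% + 58.46% = 79.252%.
Rounded: 79.25%.

79.25%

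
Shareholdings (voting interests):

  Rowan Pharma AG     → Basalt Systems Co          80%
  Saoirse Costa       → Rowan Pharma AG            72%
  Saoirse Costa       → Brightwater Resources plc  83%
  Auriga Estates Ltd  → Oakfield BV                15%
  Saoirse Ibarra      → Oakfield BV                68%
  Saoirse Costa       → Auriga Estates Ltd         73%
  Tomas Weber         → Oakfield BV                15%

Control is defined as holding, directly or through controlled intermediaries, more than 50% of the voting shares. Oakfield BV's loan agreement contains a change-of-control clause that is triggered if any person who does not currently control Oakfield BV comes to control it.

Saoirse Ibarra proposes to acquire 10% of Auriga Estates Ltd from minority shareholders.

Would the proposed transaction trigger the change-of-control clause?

The purchase changes only Saoirse Ibarra's holdings, so Saoirse Ibarra is the only person who could newly come to control Oakfield.
Saoirse Ibarra holds 68% of Oakfield, so Saoirse Ibarra controls Oakfield.
So Saoirse Ibarra already controls Oakfield before the transaction.
After the purchase, Saoirse Ibarra holds 10% of Auriga directly.
Saoirse Ibarra controlled Oakfield already, so this is not a new person acquiring control; every other person's position is unchanged or reduced.
No new person acquires control, so the clause is not triggered.

No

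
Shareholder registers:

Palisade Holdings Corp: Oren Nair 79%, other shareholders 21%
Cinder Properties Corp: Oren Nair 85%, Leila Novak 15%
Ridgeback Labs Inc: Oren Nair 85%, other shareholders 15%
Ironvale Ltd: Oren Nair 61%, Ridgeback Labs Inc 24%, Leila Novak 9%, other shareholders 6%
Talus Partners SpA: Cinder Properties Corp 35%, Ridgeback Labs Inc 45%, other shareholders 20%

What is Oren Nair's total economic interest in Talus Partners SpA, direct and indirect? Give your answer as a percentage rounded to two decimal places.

Oren reaches Talus along 2 paths.
Via Cinder: 85% × 35% = 29.75%.
Via Ridgeback: 85% × 45% = 38.25%.
Total: 29.75% + 38.25% = 68%.
Rounded: 68.00%.

68.00%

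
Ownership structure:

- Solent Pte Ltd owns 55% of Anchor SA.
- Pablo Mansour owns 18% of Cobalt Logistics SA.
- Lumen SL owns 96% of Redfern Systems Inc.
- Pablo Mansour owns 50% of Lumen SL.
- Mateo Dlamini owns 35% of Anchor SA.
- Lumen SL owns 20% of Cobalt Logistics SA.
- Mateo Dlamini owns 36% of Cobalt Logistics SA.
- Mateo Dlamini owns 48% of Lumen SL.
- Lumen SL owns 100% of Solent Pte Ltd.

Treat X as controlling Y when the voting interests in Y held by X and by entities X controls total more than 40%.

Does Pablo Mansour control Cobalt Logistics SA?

Pablo holds 50% of Lumen, so Pablo controls Lumen.
Lumen holds 100% of Solent, so Pablo controls Solent.
Lumen holds 96% of Redfern, so Pablo controls Redfern.
Solent holds 55% of Anchor, so Pablo controls Anchor.
In Cobalt, Pablo's side holds only 20% + 18% = 38%, not > 40%.
So Pablo does not control Cobalt.

No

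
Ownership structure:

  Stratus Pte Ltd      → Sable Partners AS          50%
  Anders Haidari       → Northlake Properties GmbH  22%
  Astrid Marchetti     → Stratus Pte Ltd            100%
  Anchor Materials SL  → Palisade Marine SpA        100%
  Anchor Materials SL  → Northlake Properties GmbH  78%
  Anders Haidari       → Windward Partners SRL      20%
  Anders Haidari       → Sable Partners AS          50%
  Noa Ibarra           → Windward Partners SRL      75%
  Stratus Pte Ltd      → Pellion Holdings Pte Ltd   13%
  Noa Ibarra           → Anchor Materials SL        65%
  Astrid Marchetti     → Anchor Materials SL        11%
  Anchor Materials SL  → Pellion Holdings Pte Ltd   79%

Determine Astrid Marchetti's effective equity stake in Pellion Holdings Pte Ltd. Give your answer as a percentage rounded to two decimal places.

Astrid reaches Pellion along 2 paths.
Via Anchor: 11% × 79% = 8.69%.
Via Stratus: 100% × 13% = 13%.
Total: 8.69% + 13% = 21.69%.

21.69%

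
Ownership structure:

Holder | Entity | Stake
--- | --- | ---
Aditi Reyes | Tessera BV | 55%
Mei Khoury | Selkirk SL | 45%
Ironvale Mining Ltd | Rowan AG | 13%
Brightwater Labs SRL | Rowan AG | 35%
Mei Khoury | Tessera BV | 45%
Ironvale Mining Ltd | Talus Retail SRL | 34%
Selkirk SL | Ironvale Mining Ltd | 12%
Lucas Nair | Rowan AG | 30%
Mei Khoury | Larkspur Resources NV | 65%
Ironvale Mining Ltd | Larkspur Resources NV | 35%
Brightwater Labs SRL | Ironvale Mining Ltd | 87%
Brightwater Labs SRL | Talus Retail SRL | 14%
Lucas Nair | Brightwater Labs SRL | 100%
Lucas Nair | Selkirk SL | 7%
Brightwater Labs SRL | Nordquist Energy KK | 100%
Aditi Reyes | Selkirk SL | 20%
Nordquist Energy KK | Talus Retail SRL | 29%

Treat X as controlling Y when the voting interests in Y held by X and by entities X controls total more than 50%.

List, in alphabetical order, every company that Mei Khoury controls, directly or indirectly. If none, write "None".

Larkspur Resources NV

Mei holds 65% of Larkspur, so Mei controls Larkspur.
No other company's threshold is met.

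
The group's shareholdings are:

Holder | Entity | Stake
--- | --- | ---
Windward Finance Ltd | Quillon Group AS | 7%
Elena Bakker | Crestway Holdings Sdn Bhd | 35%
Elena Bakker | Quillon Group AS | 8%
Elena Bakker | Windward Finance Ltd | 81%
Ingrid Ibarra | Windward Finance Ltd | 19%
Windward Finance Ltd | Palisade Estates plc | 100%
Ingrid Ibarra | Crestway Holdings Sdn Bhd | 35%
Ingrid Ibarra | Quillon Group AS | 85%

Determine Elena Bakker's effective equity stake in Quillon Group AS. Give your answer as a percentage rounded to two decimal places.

13.67%

Elena reaches Quillon along 2 paths.
Via Windward: 81% × 7% = 5.67%.
Direct stake: 8% = 8%.
Total: 5.67% + 8% = 13.67%.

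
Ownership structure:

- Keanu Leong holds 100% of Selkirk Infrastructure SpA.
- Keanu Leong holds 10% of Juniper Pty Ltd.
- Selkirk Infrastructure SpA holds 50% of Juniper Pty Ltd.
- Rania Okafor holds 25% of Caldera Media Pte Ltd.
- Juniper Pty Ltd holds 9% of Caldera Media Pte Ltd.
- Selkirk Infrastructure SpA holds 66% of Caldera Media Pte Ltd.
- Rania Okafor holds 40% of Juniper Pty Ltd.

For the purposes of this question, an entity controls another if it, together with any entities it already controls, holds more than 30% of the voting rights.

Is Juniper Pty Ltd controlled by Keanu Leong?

Keanu holds 100% of Selkirk, so Keanu controls Selkirk.
Keanu and Selkirk together hold 10% + 50% = 60% of Juniper, so Keanu controls Juniper.

Yes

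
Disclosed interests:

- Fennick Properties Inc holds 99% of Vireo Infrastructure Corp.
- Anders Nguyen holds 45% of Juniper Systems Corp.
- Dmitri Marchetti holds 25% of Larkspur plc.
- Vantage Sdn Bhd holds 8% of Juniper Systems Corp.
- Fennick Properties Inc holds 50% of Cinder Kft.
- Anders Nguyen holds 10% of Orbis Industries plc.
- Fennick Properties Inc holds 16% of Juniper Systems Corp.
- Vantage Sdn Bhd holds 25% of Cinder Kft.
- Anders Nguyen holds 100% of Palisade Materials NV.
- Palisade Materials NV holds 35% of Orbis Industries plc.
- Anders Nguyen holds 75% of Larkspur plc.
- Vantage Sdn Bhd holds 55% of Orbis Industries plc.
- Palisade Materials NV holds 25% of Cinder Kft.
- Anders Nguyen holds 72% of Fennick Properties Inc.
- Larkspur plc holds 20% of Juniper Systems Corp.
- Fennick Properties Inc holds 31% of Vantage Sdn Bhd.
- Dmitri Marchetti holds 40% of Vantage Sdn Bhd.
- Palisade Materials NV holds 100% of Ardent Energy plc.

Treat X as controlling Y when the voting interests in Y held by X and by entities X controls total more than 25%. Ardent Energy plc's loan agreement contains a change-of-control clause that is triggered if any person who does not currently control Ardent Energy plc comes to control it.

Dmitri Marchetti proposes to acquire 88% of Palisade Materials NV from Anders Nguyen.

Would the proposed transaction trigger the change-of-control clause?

The purchase adds only to Dmitri's holdings (Anders's stake shrinks), so Dmitri is the only person who could newly come to control Ardent.
Dmitri holds 40% of Vantage, so Dmitri controls Vantage.
Vantage holds 55% of Orbis, so Dmitri controls Orbis.
Neither Dmitri nor any entity Dmitri controls holds any voting interest in Ardent.
So before the transaction, Dmitri does not control Ardent.
After the purchase, Dmitri holds 88% of Palisade directly, and Anders's stake falls to 12%.
Dmitri holds 88% of Palisade, so Dmitri controls Palisade.
Palisade holds 100% of Ardent, so Dmitri controls Ardent.
Dmitri did not control Ardent before and does after, so the clause is triggered.

Yes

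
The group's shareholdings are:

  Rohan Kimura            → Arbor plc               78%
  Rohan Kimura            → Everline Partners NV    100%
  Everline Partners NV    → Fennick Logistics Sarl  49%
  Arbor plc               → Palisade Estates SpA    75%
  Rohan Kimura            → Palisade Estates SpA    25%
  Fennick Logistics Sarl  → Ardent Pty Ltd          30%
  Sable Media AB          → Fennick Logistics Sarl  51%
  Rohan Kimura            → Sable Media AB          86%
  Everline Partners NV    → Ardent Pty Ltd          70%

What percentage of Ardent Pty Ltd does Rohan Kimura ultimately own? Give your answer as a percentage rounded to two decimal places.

Rohan reaches Ardent along 3 paths.
Via Everline: 100% × 70% = 70%.
Via Sable → Fennick: 86% × 51% × 30% = 13.158%.
Via Everline → Fennick: 100% × 49% × 30% = 14.7%.
Total: 70% + 13.158% + 14.7% = 97.858%.
Rounded: 97.86%.

97.86%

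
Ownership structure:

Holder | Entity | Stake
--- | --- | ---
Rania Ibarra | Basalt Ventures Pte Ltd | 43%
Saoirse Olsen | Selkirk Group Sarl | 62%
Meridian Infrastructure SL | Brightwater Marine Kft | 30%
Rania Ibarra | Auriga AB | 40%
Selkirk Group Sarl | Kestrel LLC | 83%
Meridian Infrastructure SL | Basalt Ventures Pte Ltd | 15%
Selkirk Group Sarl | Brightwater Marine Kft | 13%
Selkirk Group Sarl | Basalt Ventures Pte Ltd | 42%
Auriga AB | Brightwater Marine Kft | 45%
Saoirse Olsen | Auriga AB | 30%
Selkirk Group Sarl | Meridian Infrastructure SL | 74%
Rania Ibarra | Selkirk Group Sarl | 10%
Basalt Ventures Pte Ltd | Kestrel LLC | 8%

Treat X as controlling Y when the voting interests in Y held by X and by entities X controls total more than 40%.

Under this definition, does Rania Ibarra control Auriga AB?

Rania holds 43% of Basalt, so Rania controls Basalt.
In Auriga, Rania's side holds only 40%, not > 40%.
So Rania does not control Auriga.

No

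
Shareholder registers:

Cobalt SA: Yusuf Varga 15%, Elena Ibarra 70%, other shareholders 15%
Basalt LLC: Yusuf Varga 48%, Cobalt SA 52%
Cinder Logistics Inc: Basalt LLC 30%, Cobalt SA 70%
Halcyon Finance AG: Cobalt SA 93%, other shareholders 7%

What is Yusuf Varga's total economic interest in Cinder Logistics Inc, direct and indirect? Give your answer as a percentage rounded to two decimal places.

Yusuf reaches Cinder along 3 paths.
Via Basalt: 48% × 30% = 14.4%.
Via Cobalt → Basalt: 15% × 52% × 30% = 2.34%.
Via Cobalt: 15% × 70% = 10.5%.
Total: 14.4% + 2.34% + 10.5% = 27.24%.

27.24%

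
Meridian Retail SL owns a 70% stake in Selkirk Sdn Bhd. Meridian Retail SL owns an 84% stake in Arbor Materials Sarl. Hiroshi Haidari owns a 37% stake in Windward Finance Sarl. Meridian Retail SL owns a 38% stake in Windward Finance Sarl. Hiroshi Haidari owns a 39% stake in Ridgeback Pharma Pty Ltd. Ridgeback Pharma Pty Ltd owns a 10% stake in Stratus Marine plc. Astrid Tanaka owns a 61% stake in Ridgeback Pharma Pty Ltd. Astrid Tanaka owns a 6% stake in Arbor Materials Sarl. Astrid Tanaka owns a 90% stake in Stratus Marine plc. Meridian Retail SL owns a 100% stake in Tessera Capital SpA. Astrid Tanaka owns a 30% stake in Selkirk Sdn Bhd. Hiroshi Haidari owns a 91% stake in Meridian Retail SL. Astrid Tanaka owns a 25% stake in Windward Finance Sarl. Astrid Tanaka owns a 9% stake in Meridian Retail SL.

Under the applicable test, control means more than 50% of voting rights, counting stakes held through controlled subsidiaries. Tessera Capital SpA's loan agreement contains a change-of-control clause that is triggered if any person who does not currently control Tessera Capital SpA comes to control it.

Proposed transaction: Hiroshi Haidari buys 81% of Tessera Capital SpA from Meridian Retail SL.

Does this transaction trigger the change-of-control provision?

The purchase adds only to Hiroshi's holdings (Meridian's stake shrinks), so Hiroshi is the only person who could newly come to control Tessera.
Hiroshi holds 91% of Meridian, so Hiroshi controls Meridian.
Meridian holds 100% of Tessera, so Hiroshi controls Tessera.
So Hiroshi already controls Tessera before the transaction.
After the purchase, Hiroshi holds 81% of Tessera directly, and Meridian's stake falls to 19%.
Hiroshi controlled Tessera already, so this is not a new person acquiring control; every other person's position is unchanged or reduced.
No new person acquires control, so the clause is not triggered.

No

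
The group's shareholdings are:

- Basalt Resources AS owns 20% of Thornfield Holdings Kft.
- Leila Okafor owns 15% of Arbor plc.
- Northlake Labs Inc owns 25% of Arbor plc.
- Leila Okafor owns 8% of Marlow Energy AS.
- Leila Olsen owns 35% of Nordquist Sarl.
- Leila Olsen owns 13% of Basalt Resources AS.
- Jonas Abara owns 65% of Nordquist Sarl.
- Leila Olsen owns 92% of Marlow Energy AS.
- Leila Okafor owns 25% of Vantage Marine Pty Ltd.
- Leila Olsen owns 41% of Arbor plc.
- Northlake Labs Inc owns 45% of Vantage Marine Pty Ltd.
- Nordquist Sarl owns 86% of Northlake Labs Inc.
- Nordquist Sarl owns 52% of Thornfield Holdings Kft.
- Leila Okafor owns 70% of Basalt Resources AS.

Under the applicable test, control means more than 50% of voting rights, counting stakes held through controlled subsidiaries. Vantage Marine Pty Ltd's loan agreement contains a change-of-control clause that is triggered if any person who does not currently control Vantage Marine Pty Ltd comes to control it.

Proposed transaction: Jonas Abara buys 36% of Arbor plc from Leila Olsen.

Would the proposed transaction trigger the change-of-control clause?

The purchase adds only to Jonas's holdings (Leila Olsen's stake shrinks), so Jonas is the only person who could newly come to control Vantage.
Jonas holds 65% of Nordquist, so Jonas controls Nordquist.
Nordquist holds 86% of Northlake, so Jonas controls Northlake.
Nordquist holds 52% of Thornfield, so Jonas controls Thornfield.
In Vantage, Jonas's side holds only 45%, not > 50%.
So before the transaction, Jonas does not control Vantage.
After the purchase, Jonas holds 36% of Arbor directly, and Leila Olsen's stake falls to 5%.
Northlake and Jonas together hold 25% + 36% = 61% of Arbor, so Jonas controls Arbor.
After the transaction, Jonas's side holds 45% of Vantage, not > 50%, so Jonas still does not control Vantage.
No new person acquires control, so the clause is not triggered.

No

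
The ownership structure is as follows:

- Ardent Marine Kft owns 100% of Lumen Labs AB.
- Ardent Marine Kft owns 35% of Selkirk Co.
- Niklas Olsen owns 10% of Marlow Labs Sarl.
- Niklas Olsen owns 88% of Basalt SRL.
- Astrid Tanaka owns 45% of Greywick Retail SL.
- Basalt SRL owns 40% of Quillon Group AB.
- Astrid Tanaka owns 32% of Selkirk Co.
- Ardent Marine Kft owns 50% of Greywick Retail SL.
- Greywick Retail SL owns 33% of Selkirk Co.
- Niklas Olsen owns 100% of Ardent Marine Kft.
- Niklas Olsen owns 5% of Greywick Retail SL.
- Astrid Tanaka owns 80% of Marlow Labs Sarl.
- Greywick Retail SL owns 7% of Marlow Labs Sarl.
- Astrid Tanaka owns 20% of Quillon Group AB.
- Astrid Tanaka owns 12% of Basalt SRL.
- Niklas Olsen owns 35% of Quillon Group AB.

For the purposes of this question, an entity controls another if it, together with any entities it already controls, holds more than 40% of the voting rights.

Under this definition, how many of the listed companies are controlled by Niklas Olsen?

6

Niklas holds 100% of Ardent, so Niklas controls Ardent.
Ardent and Niklas together hold 50% + 5% = 55% of Greywick, so Niklas controls Greywick.
Niklas holds 88% of Basalt, so Niklas controls Basalt.
Ardent and Greywick together hold 35% + 33% = 68% of Selkirk, so Niklas controls Selkirk.
Ardent holds 100% of Lumen, so Niklas controls Lumen.
Niklas and Basalt together hold 35% + 40% = 75% of Quillon, so Niklas controls Quillon.
No other company's threshold is met.
Niklas controls 6 companies.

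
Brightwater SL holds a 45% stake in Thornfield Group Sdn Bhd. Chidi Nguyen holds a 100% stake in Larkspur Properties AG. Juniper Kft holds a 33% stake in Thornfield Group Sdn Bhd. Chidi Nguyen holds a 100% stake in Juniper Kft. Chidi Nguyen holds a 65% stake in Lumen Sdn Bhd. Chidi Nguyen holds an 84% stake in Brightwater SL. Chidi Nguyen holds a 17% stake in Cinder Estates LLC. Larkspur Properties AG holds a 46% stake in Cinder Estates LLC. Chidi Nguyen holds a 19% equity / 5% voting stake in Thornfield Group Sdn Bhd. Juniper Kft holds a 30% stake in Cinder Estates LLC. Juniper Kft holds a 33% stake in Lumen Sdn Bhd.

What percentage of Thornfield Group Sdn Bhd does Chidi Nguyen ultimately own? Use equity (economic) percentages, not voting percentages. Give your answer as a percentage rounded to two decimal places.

89.80%

Chidi reaches Thornfield along 3 paths.
Via Brightwater: 84% × 45% = 37.8%.
Via Juniper: 100% × 33% = 33%.
Direct stake: 19% = 19%.
Total: 37.8% + 33% + 19% = 89.8%.
Rounded: 89.80%.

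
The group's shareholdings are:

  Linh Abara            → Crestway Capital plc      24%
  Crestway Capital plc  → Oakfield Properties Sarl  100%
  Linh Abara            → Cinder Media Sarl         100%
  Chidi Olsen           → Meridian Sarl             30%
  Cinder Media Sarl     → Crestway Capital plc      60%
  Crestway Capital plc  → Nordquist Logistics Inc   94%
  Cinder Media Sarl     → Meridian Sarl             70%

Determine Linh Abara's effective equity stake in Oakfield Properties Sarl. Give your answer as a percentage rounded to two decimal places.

Linh reaches Oakfield along 2 paths.
Via Cinder → Crestway: 100% × 60% × 100% = 60%.
Via Crestway: 24% × 100% = 24%.
Total: 60% + 24% = 84%.
Rounded: 84.00%.

84.00%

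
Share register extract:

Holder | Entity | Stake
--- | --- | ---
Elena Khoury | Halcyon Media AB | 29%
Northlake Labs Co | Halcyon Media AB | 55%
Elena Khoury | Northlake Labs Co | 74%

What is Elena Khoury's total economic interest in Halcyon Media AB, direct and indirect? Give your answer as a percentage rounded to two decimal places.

Elena reaches Halcyon along 2 paths.
Direct stake: 29% = 29%.
Via Northlake: 74% × 55% = 40.7%.
Total: 29% + 40.7% = 69.7%.
Rounded: 69.70%.

69.70%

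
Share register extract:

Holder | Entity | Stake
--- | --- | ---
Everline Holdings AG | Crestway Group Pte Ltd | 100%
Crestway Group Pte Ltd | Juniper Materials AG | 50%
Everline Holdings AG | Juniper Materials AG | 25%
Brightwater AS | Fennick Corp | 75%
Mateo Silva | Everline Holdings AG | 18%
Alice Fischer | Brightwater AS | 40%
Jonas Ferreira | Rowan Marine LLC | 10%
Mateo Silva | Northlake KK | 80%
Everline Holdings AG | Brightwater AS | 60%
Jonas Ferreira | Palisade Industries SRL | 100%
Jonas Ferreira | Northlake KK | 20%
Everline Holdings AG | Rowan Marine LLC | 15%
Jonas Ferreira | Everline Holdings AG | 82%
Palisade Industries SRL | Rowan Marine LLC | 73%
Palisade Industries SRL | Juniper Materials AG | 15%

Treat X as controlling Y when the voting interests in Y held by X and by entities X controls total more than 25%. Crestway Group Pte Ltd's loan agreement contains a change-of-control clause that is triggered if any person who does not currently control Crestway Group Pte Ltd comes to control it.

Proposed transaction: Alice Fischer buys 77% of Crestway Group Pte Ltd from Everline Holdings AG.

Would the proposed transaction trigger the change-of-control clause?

The purchase adds only to Alice's holdings (Everline's stake shrinks), so Alice is the only person who could newly come to control Crestway.
Alice holds 40% of Brightwater, so Alice controls Brightwater.
Brightwater holds 75% of Fennick, so Alice controls Fennick.
Neither Alice nor any entity Alice controls holds any voting interest in Crestway.
So before the transaction, Alice does not control Crestway.
After the purchase, Alice holds 77% of Crestway directly, and Everline's stake falls to 23%.
Alice holds 77% of Crestway, so Alice controls Crestway.
Alice did not control Crestway before and does after, so the clause is triggered.

Yes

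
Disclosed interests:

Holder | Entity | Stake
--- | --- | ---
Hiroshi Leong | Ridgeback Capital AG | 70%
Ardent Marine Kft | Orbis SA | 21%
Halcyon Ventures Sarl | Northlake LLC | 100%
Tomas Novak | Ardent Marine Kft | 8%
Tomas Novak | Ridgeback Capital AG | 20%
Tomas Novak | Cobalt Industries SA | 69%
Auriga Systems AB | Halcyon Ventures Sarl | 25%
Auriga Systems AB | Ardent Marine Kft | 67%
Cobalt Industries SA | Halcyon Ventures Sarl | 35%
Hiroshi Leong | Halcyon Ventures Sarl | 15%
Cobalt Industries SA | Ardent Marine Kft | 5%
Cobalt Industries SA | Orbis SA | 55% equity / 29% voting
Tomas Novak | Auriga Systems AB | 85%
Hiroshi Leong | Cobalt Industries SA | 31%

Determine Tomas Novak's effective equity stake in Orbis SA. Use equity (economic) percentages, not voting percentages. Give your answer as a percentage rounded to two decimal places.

52.31%

Tomas reaches Orbis along 4 paths.
Via Auriga → Ardent: 85% × 67% × 21% = 11.9595%.
Via Cobalt → Ardent: 69% × 5% × 21% = 0.7245%.
Via Ardent: 8% × 21% = 1.68%.
Via Cobalt: 69% × 55% = 37.95%.
Total: 11.9595% + 0.7245% + 1.68% + 37.95% = 52.314%.
Rounded: 52.31%.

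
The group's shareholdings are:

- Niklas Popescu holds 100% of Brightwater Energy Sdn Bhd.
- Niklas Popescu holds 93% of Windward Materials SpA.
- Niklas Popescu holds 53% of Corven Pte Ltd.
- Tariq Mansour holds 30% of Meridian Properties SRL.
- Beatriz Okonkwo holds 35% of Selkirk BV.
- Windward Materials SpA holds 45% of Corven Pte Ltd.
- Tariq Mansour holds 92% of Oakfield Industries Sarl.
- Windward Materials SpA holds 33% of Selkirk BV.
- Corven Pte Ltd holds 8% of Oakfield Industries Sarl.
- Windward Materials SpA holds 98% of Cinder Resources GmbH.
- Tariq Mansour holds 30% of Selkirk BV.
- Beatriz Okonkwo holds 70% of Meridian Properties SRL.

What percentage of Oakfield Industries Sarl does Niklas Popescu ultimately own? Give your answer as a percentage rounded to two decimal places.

Niklas reaches Oakfield along 2 paths.
Via Windward → Corven: 93% × 45% × 8% = 3.348%.
Via Corven: 53% × 8% = 4.24%.
Total: 3.348% + 4.24% = 7.588%.
Rounded: 7.59%.

7.59%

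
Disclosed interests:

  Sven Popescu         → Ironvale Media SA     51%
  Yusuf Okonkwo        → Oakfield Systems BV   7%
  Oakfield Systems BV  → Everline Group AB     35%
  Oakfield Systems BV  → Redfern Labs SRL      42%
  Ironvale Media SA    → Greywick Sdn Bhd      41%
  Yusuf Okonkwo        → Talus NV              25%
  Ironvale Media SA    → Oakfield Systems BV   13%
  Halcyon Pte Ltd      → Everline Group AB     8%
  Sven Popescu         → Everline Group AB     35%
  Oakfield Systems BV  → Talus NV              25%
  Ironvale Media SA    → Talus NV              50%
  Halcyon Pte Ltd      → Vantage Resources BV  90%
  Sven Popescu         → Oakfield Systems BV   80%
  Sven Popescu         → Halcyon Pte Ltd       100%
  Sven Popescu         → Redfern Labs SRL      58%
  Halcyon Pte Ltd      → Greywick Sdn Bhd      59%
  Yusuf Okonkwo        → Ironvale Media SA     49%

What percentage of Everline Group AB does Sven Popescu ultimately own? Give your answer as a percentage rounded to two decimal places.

Sven reaches Everline along 4 paths.
Direct stake: 35% = 35%.
Via Halcyon: 100% × 8% = 8%.
Via Oakfield: 80% × 35% = 28%.
Via Ironvale → Oakfield: 51% × 13% × 35% = 2.3205%.
Total: 35% + 8% + 28% + 2.3205% = 73.3205%.
Rounded: 73.32%.

73.32%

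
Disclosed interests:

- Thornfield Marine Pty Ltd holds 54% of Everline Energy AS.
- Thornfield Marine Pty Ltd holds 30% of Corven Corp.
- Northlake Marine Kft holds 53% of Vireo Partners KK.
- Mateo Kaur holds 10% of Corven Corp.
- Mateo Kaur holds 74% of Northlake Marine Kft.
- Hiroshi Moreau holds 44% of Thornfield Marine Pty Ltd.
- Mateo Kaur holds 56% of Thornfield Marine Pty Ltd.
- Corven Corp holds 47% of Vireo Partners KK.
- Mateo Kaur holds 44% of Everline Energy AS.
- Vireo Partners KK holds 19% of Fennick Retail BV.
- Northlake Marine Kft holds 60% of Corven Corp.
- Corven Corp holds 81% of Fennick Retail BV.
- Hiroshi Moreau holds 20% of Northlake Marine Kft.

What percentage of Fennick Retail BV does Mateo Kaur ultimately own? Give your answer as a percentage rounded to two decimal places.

71.48%

Mateo reaches Fennick along 7 paths.
Via Corven → Vireo: 10% × 47% × 19% = 0.893%.
Via Thornfield → Corven → Vireo: 56% × 30% × 47% × 19% = 1.50024%.
Via Northlake → Corven → Vireo: 74% × 60% × 47% × 19% = 3.96492%.
Via Northlake → Vireo: 74% × 53% × 19% = 7.4518%.
Via Corven: 10% × 81% = 8.1%.
Via Thornfield → Corven: 56% × 30% × 81% = 13.608%.
Via Northlake → Corven: 74% × 60% × 81% = 35.964%.
Total: 0.893% + 1.50024% + 3.96492% + 7.4518% + 8.1% + 13.608% + 35.964% = 71.48196%.
Rounded: 71.48%.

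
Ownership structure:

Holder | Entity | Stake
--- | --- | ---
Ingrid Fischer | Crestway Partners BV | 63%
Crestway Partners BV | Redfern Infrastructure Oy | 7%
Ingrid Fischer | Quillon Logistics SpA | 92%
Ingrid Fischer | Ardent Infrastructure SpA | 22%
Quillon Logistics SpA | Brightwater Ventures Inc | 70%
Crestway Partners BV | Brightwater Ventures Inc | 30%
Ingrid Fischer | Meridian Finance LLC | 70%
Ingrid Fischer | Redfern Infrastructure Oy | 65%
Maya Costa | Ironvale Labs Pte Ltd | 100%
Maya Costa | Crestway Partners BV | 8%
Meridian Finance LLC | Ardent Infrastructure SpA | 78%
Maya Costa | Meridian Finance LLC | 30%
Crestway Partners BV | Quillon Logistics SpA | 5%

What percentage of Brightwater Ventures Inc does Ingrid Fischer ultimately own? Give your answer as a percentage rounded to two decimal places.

85.51%

Ingrid reaches Brightwater along 3 paths.
Via Crestway: 63% × 30% = 18.9%.
Via Crestway → Quillon: 63% × 5% × 70% = 2.205%.
Via Quillon: 92% × 70% = 64.4%.
Total: 18.9% + 2.205% + 64.4% = 85.505%.
Rounded: 85.51%.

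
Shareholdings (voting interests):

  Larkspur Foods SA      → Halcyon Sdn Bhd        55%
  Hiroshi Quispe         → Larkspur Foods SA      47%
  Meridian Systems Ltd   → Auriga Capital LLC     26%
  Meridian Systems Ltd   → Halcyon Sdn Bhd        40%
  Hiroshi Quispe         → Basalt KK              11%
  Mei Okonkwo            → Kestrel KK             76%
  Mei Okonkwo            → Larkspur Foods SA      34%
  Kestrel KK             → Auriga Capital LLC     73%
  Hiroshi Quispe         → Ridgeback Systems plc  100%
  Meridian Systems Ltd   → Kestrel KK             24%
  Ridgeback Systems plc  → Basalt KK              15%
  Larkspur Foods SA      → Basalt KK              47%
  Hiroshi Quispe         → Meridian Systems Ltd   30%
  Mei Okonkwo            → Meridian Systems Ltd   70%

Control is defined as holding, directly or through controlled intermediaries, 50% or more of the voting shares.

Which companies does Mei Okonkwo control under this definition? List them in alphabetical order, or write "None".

Auriga Capital LLC, Kestrel KK, Meridian Systems Ltd

Mei holds 70% of Meridian, so Mei controls Meridian.
Mei and Meridian together hold 76% + 24% = 100% of Kestrel, so Mei controls Kestrel.
Meridian and Kestrel together hold 26% + 73% = 99% of Auriga, so Mei controls Auriga.
No other company's threshold is met.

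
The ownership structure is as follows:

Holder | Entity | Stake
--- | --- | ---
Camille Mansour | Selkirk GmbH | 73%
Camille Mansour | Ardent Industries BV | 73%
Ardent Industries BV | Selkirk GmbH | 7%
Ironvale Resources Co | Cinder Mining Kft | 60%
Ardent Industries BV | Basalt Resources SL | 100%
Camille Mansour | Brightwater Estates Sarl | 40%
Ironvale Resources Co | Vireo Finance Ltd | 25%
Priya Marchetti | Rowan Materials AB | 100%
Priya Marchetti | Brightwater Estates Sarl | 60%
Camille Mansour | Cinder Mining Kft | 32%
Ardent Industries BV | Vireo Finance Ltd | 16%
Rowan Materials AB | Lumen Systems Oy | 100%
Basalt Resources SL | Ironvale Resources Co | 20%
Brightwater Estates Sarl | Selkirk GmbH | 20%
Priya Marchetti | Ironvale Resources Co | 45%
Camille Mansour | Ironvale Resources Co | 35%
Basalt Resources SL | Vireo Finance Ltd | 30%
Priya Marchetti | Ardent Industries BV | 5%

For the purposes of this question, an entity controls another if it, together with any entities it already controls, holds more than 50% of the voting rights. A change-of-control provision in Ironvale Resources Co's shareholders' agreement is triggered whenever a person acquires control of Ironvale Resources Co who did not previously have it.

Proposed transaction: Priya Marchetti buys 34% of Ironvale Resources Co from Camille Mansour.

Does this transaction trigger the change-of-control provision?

Yes

The purchase adds only to Priya's holdings (Camille's stake shrinks), so Priya is the only person who could newly come to control Ironvale.
Priya holds 60% of Brightwater, so Priya controls Brightwater.
Priya holds 100% of Rowan, so Priya controls Rowan.
Rowan holds 100% of Lumen, so Priya controls Lumen.
In Ironvale, Priya's side holds only 45%, not > 50%.
So before the transaction, Priya does not control Ironvale.
After the purchase, Priya's direct stake in Ironvale rises to 45% + 34% = 79%, and Camille's stake falls to 1%.
Priya holds 79% of Ironvale, so Priya controls Ironvale.
Priya did not control Ironvale before and does after, so the clause is triggered.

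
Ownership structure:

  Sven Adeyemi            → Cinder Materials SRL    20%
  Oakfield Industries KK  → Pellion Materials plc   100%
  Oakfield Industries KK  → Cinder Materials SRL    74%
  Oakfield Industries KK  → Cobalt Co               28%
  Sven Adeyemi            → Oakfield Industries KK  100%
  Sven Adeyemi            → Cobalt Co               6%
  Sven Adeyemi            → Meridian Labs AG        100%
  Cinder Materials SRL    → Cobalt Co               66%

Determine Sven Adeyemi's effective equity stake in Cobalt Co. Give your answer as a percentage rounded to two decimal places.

Sven reaches Cobalt along 4 paths.
Via Oakfield → Cinder: 100% × 74% × 66% = 48.84%.
Via Cinder: 20% × 66% = 13.2%.
Via Oakfield: 100% × 28% = 28%.
Direct stake: 6% = 6%.
Total: 48.84% + 13.2% + 28% + 6% = 96.04%.

96.04%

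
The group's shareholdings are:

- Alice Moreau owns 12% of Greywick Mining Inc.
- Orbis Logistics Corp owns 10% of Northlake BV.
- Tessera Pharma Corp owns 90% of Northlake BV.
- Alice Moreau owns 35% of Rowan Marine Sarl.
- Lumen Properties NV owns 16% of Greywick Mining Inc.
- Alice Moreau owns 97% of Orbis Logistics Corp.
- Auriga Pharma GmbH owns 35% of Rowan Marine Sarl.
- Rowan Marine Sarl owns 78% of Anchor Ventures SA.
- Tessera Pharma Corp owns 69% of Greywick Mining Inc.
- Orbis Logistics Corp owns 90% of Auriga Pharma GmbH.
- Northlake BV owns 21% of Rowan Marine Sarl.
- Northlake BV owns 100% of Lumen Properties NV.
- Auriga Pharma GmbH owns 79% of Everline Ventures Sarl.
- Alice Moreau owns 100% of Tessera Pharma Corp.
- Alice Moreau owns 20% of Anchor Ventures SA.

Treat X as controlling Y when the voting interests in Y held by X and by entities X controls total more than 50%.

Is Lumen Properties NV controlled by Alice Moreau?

Yes

Alice holds 97% of Orbis, so Alice controls Orbis.
Alice holds 100% of Tessera, so Alice controls Tessera.
Tessera and Orbis together hold 90% + 10% = 100% of Northlake, so Alice controls Northlake.
Northlake holds 100% of Lumen, so Alice controls Lumen.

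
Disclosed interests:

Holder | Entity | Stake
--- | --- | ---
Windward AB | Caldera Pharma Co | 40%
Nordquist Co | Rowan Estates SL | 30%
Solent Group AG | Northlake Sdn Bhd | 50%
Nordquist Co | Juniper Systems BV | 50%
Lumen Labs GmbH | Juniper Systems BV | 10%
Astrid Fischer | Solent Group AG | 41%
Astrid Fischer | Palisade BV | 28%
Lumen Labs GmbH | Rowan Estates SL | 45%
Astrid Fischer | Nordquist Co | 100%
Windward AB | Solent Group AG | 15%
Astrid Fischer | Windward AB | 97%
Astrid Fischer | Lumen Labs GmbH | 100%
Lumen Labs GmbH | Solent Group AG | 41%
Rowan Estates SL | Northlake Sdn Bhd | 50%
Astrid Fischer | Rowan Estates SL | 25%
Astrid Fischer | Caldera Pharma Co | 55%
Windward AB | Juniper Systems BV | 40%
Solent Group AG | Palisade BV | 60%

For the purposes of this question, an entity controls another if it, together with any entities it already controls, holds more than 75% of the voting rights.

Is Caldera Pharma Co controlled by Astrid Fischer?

Astrid holds 97% of Windward, so Astrid controls Windward.
Windward and Astrid together hold 40% + 55% = 95% of Caldera, so Astrid controls Caldera.

Yes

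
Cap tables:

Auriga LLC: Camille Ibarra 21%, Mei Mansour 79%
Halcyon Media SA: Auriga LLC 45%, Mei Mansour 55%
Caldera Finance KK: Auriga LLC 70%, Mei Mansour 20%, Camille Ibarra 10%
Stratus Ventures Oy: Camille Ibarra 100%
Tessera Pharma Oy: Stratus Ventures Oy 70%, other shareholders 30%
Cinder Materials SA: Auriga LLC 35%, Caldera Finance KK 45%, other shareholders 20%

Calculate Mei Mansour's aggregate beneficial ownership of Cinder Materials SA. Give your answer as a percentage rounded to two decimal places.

61.54%

Mei reaches Cinder along 3 paths.
Via Auriga: 79% × 35% = 27.65%.
Via Auriga → Caldera: 79% × 70% × 45% = 24.885%.
Via Caldera: 20% × 45% = 9%.
Total: 27.65% + 24.885% + 9% = 61.535%.
Rounded: 61.54%.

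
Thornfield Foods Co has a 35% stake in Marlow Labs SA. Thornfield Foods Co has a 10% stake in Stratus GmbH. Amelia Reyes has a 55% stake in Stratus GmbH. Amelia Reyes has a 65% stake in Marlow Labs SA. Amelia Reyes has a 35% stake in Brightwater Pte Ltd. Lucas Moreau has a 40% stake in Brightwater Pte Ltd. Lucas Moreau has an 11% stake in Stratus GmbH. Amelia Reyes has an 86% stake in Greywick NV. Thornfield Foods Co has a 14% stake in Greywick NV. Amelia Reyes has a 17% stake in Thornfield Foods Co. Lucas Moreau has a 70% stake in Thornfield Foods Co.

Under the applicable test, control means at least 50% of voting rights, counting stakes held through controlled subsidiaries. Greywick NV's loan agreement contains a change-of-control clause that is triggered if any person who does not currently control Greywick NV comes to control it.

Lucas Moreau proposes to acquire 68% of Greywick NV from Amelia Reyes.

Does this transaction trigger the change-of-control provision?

Yes

The purchase adds only to Lucas's holdings (Amelia's stake shrinks), so Lucas is the only person who could newly come to control Greywick.
Lucas holds 70% of Thornfield, so Lucas controls Thornfield.
In Greywick, Lucas's side holds only 14%, not ≥ 50%.
So before the transaction, Lucas does not control Greywick.
After the purchase, Lucas holds 68% of Greywick directly, and Amelia's stake falls to 18%.
Thornfield and Lucas together hold 14% + 68% = 82% of Greywick, so Lucas controls Greywick.
Lucas did not control Greywick before and does after, so the clause is triggered.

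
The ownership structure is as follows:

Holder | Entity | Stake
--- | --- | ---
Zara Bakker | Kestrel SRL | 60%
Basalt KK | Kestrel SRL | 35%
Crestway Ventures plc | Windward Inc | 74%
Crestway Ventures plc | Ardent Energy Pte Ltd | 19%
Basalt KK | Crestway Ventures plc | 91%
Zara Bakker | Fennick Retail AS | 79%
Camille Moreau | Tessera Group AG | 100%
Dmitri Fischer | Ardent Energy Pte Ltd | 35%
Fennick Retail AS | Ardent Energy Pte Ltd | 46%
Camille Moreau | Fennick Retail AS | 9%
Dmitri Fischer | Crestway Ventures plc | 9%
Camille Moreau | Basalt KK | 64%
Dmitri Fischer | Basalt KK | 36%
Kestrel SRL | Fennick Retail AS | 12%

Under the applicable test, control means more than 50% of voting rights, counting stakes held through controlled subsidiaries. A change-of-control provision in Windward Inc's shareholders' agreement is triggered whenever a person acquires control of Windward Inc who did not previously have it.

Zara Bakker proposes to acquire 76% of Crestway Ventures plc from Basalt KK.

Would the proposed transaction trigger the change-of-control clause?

Yes

The purchase adds only to Zara's holdings (Basalt's stake shrinks), so Zara is the only person who could newly come to control Windward.
Zara holds 60% of Kestrel, so Zara controls Kestrel.
Zara and Kestrel together hold 79% + 12% = 91% of Fennick, so Zara controls Fennick.
Neither Zara nor any entity Zara controls holds any voting interest in Windward.
So before the transaction, Zara does not control Windward.
After the purchase, Zara holds 76% of Crestway directly, and Basalt's stake falls to 15%.
Zara holds 76% of Crestway, so Zara controls Crestway.
Crestway holds 74% of Windward, so Zara controls Windward.
Zara did not control Windward before and does after, so the clause is triggered.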